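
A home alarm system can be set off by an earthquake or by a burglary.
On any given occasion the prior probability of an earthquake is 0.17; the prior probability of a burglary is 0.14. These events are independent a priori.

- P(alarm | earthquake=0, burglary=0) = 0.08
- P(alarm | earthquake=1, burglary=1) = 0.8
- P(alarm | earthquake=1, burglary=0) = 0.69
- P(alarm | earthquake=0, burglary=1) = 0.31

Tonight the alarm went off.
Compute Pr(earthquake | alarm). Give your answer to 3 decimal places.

Enumerate the 4 (earthquake, burglary) configurations and weight by the priors:
  P(alarm) = 0.08*0.83*0.86 + 0.31*0.83*0.14 + 0.69*0.17*0.86 + 0.8*0.17*0.14
        = 0.057104 + 0.036022 + 0.100878 + 0.019040 = 0.213044
Keeping only the earthquake-present terms gives 0.119918, so
  P(earthquake | alarm) = 0.119918 / 0.213044 ≈ 0.563

Pr(earthquake | alarm) ≈ 0.563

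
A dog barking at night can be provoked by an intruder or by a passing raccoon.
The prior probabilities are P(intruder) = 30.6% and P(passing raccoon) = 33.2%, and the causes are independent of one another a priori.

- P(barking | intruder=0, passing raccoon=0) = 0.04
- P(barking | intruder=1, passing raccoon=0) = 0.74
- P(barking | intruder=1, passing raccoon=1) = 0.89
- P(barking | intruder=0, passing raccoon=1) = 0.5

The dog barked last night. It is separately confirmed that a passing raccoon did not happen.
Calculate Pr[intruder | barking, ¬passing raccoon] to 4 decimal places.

Weight on intruder=true, given the evidence: 0.74×0.306 = 0.226440
Normalizer over all consistent configurations: 0.04×0.694 + 0.74×0.306 = 0.254200
P(intruder | barking, ¬passing raccoon) = 0.226440/0.254200 ≈ 0.8908

Pr[intruder | barking, ¬passing raccoon] ≈ 0.8908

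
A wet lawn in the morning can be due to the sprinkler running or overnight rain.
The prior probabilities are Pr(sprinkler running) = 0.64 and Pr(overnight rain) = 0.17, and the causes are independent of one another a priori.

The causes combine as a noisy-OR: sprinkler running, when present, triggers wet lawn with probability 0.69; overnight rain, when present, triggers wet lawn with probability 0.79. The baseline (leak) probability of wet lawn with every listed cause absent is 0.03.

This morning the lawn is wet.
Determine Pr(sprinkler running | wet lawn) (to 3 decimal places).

Pr(sprinkler running | wet lawn) ≈ 0.891

Under noisy-OR, P(wet lawn | causes) = 1 − (1−0.03)·∏(1−qᵢ) over the active causes.
By total probability over the 4 (sprinkler running, overnight rain) configurations:
  P(wet lawn) = 0.03·0.36·0.83 + 0.7963·0.36·0.17 + 0.6993·0.64·0.83 + 0.936853·0.64·0.17
        = 0.008964 + 0.048734 + 0.371468 + 0.101930 = 0.531096
The terms with sprinkler running present sum to 0.473398, so
  P(sprinkler running | wet lawn) = 0.473398 / 0.531096 ≈ 0.891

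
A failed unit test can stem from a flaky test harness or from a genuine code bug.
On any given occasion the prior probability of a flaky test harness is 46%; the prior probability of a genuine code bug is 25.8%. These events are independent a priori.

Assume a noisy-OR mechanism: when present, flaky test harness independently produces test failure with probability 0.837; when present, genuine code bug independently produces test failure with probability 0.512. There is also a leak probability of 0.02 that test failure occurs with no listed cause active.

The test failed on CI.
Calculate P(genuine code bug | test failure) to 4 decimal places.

Under noisy-OR, P(test failure | causes) = 1 − (1−0.02)·∏(1−qᵢ) over the active causes.
By total probability over the 4 (flaky test harness, genuine code bug) configurations:
  P(test failure) = 0.02*0.54*0.742 + 0.52176*0.54*0.258 + 0.84026*0.46*0.742 + 0.922047*0.46*0.258
        = 0.008014 + 0.072692 + 0.286798 + 0.109429 = 0.476933
Keeping only the genuine code bug-present terms gives 0.182121, so
  P(genuine code bug | test failure) = 0.182121 / 0.476933 ≈ 0.3819

P(genuine code bug | test failure) ≈ 0.3819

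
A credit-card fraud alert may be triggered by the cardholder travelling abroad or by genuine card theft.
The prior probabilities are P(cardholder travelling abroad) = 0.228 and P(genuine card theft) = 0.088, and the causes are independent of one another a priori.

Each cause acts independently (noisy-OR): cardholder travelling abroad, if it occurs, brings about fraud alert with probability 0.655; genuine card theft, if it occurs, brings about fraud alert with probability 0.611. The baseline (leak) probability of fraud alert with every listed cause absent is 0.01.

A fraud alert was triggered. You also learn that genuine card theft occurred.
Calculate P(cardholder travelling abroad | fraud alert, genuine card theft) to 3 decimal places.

Under noisy-OR, P(fraud alert | causes) = 1 − (1−0.01)·∏(1−qᵢ) over the active causes.
For the numerator, keep only cardholder travelling abroad=true terms: 0.867137*0.228 = 0.197707
Denominator P(fraud alert | genuine card theft): 0.61489*0.772 + 0.867137*0.228 = 0.672402
Posterior = 0.197707 / 0.672402 ≈ 0.294

P(cardholder travelling abroad | fraud alert, genuine card theft) ≈ 0.294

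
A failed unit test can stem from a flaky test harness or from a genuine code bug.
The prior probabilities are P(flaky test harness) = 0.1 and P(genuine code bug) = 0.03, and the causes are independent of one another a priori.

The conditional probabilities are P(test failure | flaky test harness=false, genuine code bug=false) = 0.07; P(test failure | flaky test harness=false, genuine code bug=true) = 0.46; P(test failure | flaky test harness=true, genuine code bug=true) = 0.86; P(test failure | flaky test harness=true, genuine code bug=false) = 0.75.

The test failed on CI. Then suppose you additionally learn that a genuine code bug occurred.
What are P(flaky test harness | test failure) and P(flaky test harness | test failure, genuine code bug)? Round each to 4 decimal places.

By total probability over the 4 (flaky test harness, genuine code bug) configurations:
  P(test failure) = 0.07·0.9·0.97 + 0.46·0.9·0.03 + 0.75·0.1·0.97 + 0.86·0.1·0.03
        = 0.061110 + 0.012420 + 0.072750 + 0.002580 = 0.148860
Configurations with flaky test harness contribute 0.075330, so
  P(flaky test harness | test failure) = 0.075330 / 0.148860 ≈ 0.5060

Now also conditioning on genuine code bug=true:
P(test failure | genuine code bug) = 0.46×0.9 + 0.86×0.1 = 0.414000 + 0.086000 = 0.500000
Restricting to configurations with flaky test harness present: 0.86×0.1 = 0.086000.
Hence the posterior is 0.086000/0.500000 ≈ 0.1720.
This is intercausal reasoning (explaining away): once genuine code bug accounts for the test failure, flaky test harness becomes less likely.

P(flaky test harness | test failure) ≈ 0.5060; P(flaky test harness | test failure, genuine code bug) ≈ 0.1720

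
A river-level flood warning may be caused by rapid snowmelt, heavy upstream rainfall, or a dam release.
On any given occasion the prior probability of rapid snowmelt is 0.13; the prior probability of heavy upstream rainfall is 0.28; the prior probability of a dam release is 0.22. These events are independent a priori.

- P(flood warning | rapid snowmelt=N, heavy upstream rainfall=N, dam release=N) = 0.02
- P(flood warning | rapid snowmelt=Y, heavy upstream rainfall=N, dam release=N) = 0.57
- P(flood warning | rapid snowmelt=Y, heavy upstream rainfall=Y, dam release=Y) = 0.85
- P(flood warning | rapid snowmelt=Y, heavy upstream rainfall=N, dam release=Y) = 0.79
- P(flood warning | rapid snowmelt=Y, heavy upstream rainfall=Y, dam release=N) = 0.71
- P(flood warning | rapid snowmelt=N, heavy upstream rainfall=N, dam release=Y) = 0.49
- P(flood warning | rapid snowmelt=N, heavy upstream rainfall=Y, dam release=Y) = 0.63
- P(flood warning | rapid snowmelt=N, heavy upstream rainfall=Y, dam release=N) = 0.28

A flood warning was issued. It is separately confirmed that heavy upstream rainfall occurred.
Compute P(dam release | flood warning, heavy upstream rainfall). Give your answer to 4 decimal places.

P(dam release | flood warning, heavy upstream rainfall) ≈ 0.3561

Enumerate the 4 (rapid snowmelt, dam release) configurations and weight by the priors:
  P(flood warning | heavy upstream rainfall) = 0.28*0.87*0.78 + 0.63*0.87*0.22 + 0.71*0.13*0.78 + 0.85*0.13*0.22
        = 0.190008 + 0.120582 + 0.071994 + 0.024310 = 0.406894
Configurations with dam release contribute 0.144892, so
  P(dam release | flood warning, heavy upstream rainfall) = 0.144892 / 0.406894 ≈ 0.3561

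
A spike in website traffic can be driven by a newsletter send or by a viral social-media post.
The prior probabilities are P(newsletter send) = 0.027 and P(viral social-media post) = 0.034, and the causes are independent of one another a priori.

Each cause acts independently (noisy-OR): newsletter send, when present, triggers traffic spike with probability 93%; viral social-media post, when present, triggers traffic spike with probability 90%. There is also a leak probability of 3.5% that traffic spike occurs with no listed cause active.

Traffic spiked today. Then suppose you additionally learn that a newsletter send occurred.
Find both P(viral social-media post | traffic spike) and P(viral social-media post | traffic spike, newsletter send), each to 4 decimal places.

P(viral social-media post | traffic spike) ≈ 0.3499; P(viral social-media post | traffic spike, newsletter send) ≈ 0.0361

Under noisy-OR, P(traffic spike | causes) = 1 − (1−0.035)·∏(1−qᵢ) over the active causes.
Weight on viral social-media post=true, given the evidence: 0.029890 + 0.000912 = 0.030802
The normalizing constant is 0.035*0.973*0.966 + 0.9035*0.973*0.034 + 0.93245*0.027*0.966 + 0.993245*0.027*0.034 = 0.088019
P(viral social-media post | traffic spike) = 0.030802/0.088019 ≈ 0.3499

With the extra evidence:
Weight on viral social-media post=true, given the evidence: 0.993245*0.034 = 0.033770
The normalizing constant is 0.93245*0.966 + 0.993245*0.034 = 0.934517
Posterior = 0.033770 / 0.934517 ≈ 0.0361
The drop from 0.3499 to 0.0361 is the explaining-away (discounting) effect.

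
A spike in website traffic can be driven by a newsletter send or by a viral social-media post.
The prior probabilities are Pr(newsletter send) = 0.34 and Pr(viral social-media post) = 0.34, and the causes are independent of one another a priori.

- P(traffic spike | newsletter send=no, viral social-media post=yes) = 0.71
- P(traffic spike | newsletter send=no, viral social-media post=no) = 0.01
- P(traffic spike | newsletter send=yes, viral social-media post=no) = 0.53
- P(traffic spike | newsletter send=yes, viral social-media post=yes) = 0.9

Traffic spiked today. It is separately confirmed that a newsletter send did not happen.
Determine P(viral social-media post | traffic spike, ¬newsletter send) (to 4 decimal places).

P(viral social-media post | traffic spike, ¬newsletter send) ≈ 0.9734

Enumerate both values of viral social-media post and weight by the priors:
  P(traffic spike | ¬newsletter send) = 0.01*0.66 + 0.71*0.34
        = 0.006600 + 0.241400 = 0.248000
Configurations with viral social-media post contribute 0.241400, so
  P(viral social-media post | traffic spike, ¬newsletter send) = 0.241400 / 0.248000 ≈ 0.9734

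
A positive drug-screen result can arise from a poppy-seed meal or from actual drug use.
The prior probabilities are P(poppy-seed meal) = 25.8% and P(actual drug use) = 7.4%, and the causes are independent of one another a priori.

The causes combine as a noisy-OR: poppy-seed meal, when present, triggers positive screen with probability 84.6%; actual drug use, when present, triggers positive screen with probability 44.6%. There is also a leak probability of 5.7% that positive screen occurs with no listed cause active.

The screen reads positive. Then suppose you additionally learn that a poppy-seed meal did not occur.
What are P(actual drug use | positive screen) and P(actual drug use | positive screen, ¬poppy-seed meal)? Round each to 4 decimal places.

P(actual drug use | positive screen) ≈ 0.1525; P(actual drug use | positive screen, ¬poppy-seed meal) ≈ 0.4010

Under noisy-OR, P(positive screen | causes) = 1 − (1−0.057)·∏(1−qᵢ) over the active causes.
P(positive screen) = 0.057×0.742×0.926 + 0.477578×0.742×0.074 + 0.854778×0.258×0.926 + 0.919547×0.258×0.074 = 0.039164 + 0.026223 + 0.204213 + 0.017556 = 0.287156
Restricting to configurations with actual drug use present: 0.026223 + 0.017556 = 0.043779.
P(actual drug use | positive screen) = 0.043779 / 0.287156 ≈ 0.1525

Now condition on the additional information:
P(positive screen | ¬poppy-seed meal) = 0.057·0.926 + 0.477578·0.074 = 0.052782 + 0.035341 = 0.088123
Restricting to configurations with actual drug use present: 0.477578·0.074 = 0.035341.
P(actual drug use | positive screen, ¬poppy-seed meal) = 0.035341 / 0.088123 ≈ 0.4010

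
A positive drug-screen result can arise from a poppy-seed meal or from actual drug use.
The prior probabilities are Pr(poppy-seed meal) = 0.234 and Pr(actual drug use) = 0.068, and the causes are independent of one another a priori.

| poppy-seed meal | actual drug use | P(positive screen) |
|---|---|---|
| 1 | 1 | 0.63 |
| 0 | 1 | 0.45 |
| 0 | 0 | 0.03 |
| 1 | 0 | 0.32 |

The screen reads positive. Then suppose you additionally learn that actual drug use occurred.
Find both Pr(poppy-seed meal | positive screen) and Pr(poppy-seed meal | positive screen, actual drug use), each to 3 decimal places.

P(positive screen) = 0.03*0.766*0.932 + 0.45*0.766*0.068 + 0.32*0.234*0.932 + 0.63*0.234*0.068 = 0.021417 + 0.023440 + 0.069788 + 0.010025 = 0.124670
The poppy-seed meal-present share is 0.069788 + 0.010025 = 0.079813.
So P(poppy-seed meal | positive screen) = 0.079813/0.124670 ≈ 0.640.

Now condition on the additional information:
Enumerate both values of poppy-seed meal and weight by the priors:
  P(positive screen | actual drug use) = 0.45×0.766 + 0.63×0.234
        = 0.344700 + 0.147420 = 0.492120
Keeping only the poppy-seed meal-present terms gives 0.147420, so
  P(poppy-seed meal | positive screen, actual drug use) = 0.147420 / 0.492120 ≈ 0.300
This is intercausal reasoning (explaining away): once actual drug use accounts for the positive screen, poppy-seed meal becomes less likely.

Pr(poppy-seed meal | positive screen) ≈ 0.640; Pr(poppy-seed meal | positive screen, actual drug use) ≈ 0.300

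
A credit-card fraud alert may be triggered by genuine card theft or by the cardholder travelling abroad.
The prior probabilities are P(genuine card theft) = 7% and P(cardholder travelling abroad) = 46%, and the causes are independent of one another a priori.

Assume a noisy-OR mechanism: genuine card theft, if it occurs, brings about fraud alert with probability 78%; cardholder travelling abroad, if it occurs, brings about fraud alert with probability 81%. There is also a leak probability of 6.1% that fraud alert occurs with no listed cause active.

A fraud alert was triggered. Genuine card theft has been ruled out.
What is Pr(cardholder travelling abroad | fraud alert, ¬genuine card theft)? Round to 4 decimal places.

Under noisy-OR, P(fraud alert | causes) = 1 − (1−0.061)·∏(1−qᵢ) over the active causes.
For the numerator, keep only cardholder travelling abroad=true terms: 0.82159*0.46 = 0.377931
Normalizer over all consistent configurations: 0.061*0.54 + 0.82159*0.46 = 0.410871
Posterior = 0.377931 / 0.410871 ≈ 0.9198

Pr(cardholder travelling abroad | fraud alert, ¬genuine card theft) ≈ 0.9198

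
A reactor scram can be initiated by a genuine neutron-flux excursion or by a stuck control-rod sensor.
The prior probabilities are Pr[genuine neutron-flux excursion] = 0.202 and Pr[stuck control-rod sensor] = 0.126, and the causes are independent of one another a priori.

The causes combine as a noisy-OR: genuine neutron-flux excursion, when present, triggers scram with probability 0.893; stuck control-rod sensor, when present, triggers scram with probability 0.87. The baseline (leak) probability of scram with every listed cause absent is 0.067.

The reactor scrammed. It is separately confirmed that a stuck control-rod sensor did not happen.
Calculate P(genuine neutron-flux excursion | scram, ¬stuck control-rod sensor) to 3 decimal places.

Under noisy-OR, P(scram | causes) = 1 − (1−0.067)·∏(1−qᵢ) over the active causes.
P(scram | ¬stuck control-rod sensor) = 0.067·0.798 + 0.900169·0.202 = 0.053466 + 0.181834 = 0.235300
Restricting to configurations with genuine neutron-flux excursion present: 0.900169·0.202 = 0.181834.
P(genuine neutron-flux excursion | scram, ¬stuck control-rod sensor) = 0.181834 / 0.235300 ≈ 0.773

P(genuine neutron-flux excursion | scram, ¬stuck control-rod sensor) ≈ 0.773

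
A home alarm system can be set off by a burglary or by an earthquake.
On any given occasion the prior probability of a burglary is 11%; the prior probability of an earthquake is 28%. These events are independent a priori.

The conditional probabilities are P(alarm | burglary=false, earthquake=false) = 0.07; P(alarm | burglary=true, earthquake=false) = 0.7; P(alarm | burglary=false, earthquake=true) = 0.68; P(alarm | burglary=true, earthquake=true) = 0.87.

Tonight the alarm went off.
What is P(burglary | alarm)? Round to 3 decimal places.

Numerator (weight on configurations with burglary): 0.055440 + 0.026796 = 0.082236
Denominator P(alarm): 0.07×0.89×0.72 + 0.68×0.89×0.28 + 0.7×0.11×0.72 + 0.87×0.11×0.28 = 0.296548
Posterior = 0.082236 / 0.296548 ≈ 0.277

P(burglary | alarm) ≈ 0.277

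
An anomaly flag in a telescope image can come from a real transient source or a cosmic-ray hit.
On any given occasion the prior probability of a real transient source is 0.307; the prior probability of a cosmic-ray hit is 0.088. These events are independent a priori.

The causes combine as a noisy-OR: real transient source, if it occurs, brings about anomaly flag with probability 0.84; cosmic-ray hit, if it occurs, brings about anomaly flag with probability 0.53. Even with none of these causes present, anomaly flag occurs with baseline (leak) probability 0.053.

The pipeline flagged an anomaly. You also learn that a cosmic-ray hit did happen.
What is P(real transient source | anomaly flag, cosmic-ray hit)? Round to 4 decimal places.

Under noisy-OR, P(anomaly flag | causes) = 1 − (1−0.053)·∏(1−qᵢ) over the active causes.
By total probability over both values of real transient source:
  P(anomaly flag | cosmic-ray hit) = 0.55491×0.693 + 0.928786×0.307
        = 0.384553 + 0.285137 = 0.669690
The terms with real transient source present sum to 0.285137, so
  P(real transient source | anomaly flag, cosmic-ray hit) = 0.285137 / 0.669690 ≈ 0.4258

P(real transient source | anomaly flag, cosmic-ray hit) ≈ 0.4258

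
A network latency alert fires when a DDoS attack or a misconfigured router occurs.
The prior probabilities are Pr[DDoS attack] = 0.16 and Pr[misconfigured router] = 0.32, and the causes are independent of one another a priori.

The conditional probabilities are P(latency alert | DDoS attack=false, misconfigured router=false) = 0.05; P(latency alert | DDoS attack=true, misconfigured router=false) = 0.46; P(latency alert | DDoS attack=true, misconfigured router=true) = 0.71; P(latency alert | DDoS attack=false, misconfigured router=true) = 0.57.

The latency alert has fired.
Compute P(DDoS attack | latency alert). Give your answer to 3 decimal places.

P(DDoS attack | latency alert) ≈ 0.322

Enumerate the 4 (DDoS attack, misconfigured router) configurations and weight by the priors:
  P(latency alert) = 0.05*0.84*0.68 + 0.57*0.84*0.32 + 0.46*0.16*0.68 + 0.71*0.16*0.32
        = 0.028560 + 0.153216 + 0.050048 + 0.036352 = 0.268176
Keeping only the DDoS attack-present terms gives 0.086400, so
  P(DDoS attack | latency alert) = 0.086400 / 0.268176 ≈ 0.322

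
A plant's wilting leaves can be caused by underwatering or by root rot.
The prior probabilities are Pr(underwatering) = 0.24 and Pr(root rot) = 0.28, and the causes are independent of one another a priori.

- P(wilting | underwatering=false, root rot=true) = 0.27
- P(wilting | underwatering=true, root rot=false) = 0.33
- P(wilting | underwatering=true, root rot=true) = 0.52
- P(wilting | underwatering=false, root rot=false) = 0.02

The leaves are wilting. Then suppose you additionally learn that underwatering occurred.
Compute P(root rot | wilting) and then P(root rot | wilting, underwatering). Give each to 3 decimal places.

P(root rot | wilting) ≈ 0.576; P(root rot | wilting, underwatering) ≈ 0.380

For the numerator, keep only root rot=true terms: 0.057456 + 0.034944 = 0.092400
Normalizer over all consistent configurations: 0.02×0.76×0.72 + 0.27×0.76×0.28 + 0.33×0.24×0.72 + 0.52×0.24×0.28 = 0.160368
Posterior = 0.092400 / 0.160368 ≈ 0.576

With the extra evidence:
P(wilting | underwatering) = 0.33*0.72 + 0.52*0.28 = 0.237600 + 0.145600 = 0.383200
Of this, 0.145600 comes from 0.52*0.28 (the root rot=true cases).
So P(root rot | wilting, underwatering) = 0.145600/0.383200 ≈ 0.380.
This is intercausal reasoning (explaining away): once underwatering accounts for the wilting, root rot becomes less likely.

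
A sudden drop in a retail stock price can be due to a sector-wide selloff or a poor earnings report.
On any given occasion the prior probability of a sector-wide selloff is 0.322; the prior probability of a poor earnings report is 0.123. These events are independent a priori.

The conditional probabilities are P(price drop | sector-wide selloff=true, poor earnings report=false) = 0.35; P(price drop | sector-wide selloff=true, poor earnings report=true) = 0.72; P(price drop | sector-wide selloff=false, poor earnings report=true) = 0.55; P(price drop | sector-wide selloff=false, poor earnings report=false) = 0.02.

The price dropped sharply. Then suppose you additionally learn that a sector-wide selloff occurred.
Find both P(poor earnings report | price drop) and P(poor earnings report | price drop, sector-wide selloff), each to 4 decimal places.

P(poor earnings report | price drop) ≈ 0.4018; P(poor earnings report | price drop, sector-wide selloff) ≈ 0.2239

P(price drop) = 0.02*0.678*0.877 + 0.55*0.678*0.123 + 0.35*0.322*0.877 + 0.72*0.322*0.123 = 0.011892 + 0.045867 + 0.098838 + 0.028516 = 0.185113
Of this, 0.074383 comes from 0.045867 + 0.028516 (the poor earnings report=true cases).
Hence the posterior is 0.074383/0.185113 ≈ 0.4018.

With the extra evidence:
For the numerator, keep only poor earnings report=true terms: 0.72·0.123 = 0.088560
Normalizer over all consistent configurations: 0.35·0.877 + 0.72·0.123 = 0.395510
Posterior = 0.088560 / 0.395510 ≈ 0.2239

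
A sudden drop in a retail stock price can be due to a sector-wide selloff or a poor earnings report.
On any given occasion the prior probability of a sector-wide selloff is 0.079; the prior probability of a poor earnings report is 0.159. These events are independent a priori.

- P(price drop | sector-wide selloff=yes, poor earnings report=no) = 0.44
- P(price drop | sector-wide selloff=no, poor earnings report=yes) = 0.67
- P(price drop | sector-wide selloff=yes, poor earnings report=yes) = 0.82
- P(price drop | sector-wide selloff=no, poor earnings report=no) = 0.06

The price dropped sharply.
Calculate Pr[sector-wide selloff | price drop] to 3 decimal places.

For the numerator, keep only sector-wide selloff=true terms: 0.029233 + 0.010300 = 0.039533
Denominator P(price drop): 0.06*0.921*0.841 + 0.67*0.921*0.159 + 0.44*0.079*0.841 + 0.82*0.079*0.159 = 0.184121
Posterior = 0.039533 / 0.184121 ≈ 0.215

Pr[sector-wide selloff | price drop] ≈ 0.215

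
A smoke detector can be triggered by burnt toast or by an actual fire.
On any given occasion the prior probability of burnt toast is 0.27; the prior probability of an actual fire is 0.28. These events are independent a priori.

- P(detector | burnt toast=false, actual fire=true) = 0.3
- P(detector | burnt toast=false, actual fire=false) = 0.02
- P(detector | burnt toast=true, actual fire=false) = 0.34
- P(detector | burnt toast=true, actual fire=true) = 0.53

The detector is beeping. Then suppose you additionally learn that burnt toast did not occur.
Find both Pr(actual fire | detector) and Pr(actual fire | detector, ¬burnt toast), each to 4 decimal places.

Sum P(detector|·) weighted by the priors over the 4 (burnt toast, actual fire) configurations:
  P(detector) = 0.02*0.73*0.72 + 0.3*0.73*0.28 + 0.34*0.27*0.72 + 0.53*0.27*0.28
        = 0.010512 + 0.061320 + 0.066096 + 0.040068 = 0.177996
Configurations with actual fire contribute 0.101388, so
  P(actual fire | detector) = 0.101388 / 0.177996 ≈ 0.5696

Now condition on the additional information:
Sum P(detector|·) weighted by the priors over both values of actual fire:
  P(detector | ¬burnt toast) = 0.02×0.72 + 0.3×0.28
        = 0.014400 + 0.084000 = 0.098400
The terms with actual fire present sum to 0.084000, so
  P(actual fire | detector, ¬burnt toast) = 0.084000 / 0.098400 ≈ 0.8537

Pr(actual fire | detector) ≈ 0.5696; Pr(actual fire | detector, ¬burnt toast) ≈ 0.8537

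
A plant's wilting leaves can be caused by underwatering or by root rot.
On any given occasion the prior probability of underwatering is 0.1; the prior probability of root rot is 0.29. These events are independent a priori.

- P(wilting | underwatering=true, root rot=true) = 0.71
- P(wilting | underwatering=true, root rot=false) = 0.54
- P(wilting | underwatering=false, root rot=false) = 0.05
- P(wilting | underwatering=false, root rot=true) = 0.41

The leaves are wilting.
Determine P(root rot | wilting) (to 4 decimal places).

P(root rot | wilting) ≈ 0.6448

P(wilting) = 0.05×0.9×0.71 + 0.41×0.9×0.29 + 0.54×0.1×0.71 + 0.71×0.1×0.29 = 0.031950 + 0.107010 + 0.038340 + 0.020590 = 0.197890
Of this, 0.127600 comes from 0.107010 + 0.020590 (the root rot=true cases).
Hence the posterior is 0.127600/0.197890 ≈ 0.6448.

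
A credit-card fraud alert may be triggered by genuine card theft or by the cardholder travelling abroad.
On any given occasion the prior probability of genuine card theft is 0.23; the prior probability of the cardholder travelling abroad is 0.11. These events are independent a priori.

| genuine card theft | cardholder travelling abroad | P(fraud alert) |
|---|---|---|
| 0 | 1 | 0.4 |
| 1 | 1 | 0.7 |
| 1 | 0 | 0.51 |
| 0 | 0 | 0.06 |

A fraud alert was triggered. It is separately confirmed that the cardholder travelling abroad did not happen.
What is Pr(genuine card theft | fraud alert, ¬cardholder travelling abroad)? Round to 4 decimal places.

Pr(genuine card theft | fraud alert, ¬cardholder travelling abroad) ≈ 0.7174

P(fraud alert | ¬cardholder travelling abroad) = 0.06·0.77 + 0.51·0.23 = 0.046200 + 0.117300 = 0.163500
Restricting to configurations with genuine card theft present: 0.51·0.23 = 0.117300.
P(genuine card theft | fraud alert, ¬cardholder travelling abroad) = 0.117300 / 0.163500 ≈ 0.7174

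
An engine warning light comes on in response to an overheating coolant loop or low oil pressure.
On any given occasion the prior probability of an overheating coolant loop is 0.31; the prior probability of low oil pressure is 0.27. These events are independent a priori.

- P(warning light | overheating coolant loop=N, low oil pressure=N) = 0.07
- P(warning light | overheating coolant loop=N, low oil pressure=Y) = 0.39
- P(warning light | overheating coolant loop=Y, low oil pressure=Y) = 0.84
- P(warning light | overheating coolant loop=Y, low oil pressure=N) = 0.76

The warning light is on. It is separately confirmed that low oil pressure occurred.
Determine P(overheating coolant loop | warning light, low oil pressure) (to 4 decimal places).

P(overheating coolant loop | warning light, low oil pressure) ≈ 0.4918

Enumerate both values of overheating coolant loop and weight by the priors:
  P(warning light | low oil pressure) = 0.39×0.69 + 0.84×0.31
        = 0.269100 + 0.260400 = 0.529500
Configurations with overheating coolant loop contribute 0.260400, so
  P(overheating coolant loop | warning light, low oil pressure) = 0.260400 / 0.529500 ≈ 0.4918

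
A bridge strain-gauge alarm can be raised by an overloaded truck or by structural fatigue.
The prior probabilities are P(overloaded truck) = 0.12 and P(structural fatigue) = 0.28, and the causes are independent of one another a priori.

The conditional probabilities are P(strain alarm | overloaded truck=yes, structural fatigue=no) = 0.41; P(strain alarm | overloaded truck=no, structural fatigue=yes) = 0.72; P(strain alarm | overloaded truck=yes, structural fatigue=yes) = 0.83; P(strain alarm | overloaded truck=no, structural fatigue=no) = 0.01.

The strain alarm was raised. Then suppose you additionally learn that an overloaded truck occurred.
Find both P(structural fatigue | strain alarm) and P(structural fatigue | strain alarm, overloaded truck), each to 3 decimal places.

P(strain alarm) = 0.01×0.88×0.72 + 0.72×0.88×0.28 + 0.41×0.12×0.72 + 0.83×0.12×0.28 = 0.006336 + 0.177408 + 0.035424 + 0.027888 = 0.247056
The structural fatigue-present share is 0.177408 + 0.027888 = 0.205296.
So P(structural fatigue | strain alarm) = 0.205296/0.247056 ≈ 0.831.

With the extra evidence:
Weight on structural fatigue=true, given the evidence: 0.83×0.28 = 0.232400
The normalizing constant is 0.41×0.72 + 0.83×0.28 = 0.527600
P(structural fatigue | strain alarm, overloaded truck) = 0.232400/0.527600 ≈ 0.440
This is intercausal reasoning (explaining away): once overloaded truck accounts for the strain alarm, structural fatigue becomes less likely.

P(structural fatigue | strain alarm) ≈ 0.831; P(structural fatigue | strain alarm, overloaded truck) ≈ 0.440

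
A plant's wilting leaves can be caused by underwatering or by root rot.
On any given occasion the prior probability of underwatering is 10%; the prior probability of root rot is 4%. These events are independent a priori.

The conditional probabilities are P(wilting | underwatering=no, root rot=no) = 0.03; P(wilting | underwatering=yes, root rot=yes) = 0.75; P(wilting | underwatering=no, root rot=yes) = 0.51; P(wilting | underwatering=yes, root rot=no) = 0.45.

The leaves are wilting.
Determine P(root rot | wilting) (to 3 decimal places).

For the numerator, keep only root rot=true terms: 0.018360 + 0.003000 = 0.021360
Denominator P(wilting): 0.03·0.9·0.96 + 0.51·0.9·0.04 + 0.45·0.1·0.96 + 0.75·0.1·0.04 = 0.090480
Posterior = 0.021360 / 0.090480 ≈ 0.236

P(root rot | wilting) ≈ 0.236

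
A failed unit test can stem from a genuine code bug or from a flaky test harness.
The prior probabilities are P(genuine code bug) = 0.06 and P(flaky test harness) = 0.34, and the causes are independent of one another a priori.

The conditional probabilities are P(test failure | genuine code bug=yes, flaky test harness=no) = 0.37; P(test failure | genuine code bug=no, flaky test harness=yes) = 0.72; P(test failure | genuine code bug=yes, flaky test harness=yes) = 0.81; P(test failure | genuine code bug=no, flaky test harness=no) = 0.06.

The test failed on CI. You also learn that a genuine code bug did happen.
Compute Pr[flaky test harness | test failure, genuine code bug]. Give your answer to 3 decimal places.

Pr[flaky test harness | test failure, genuine code bug] ≈ 0.530

P(test failure | genuine code bug) = 0.37·0.66 + 0.81·0.34 = 0.244200 + 0.275400 = 0.519600
The flaky test harness-present share is 0.81·0.34 = 0.275400.
P(flaky test harness | test failure, genuine code bug) = 0.275400 / 0.519600 ≈ 0.530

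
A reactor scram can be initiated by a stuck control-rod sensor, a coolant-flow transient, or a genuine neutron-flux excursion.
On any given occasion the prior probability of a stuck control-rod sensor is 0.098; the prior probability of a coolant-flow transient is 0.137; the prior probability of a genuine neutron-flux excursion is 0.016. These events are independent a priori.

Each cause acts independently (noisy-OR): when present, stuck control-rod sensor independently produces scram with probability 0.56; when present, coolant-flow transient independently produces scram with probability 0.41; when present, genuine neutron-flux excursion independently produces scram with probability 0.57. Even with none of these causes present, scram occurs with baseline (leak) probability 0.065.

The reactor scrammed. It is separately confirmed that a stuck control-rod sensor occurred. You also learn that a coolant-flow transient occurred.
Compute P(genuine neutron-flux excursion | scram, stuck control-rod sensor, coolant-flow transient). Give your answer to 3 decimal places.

P(genuine neutron-flux excursion | scram, stuck control-rod sensor, coolant-flow transient) ≈ 0.019

Under noisy-OR, P(scram | causes) = 1 − (1−0.065)·∏(1−qᵢ) over the active causes.
For the numerator, keep only genuine neutron-flux excursion=true terms: 0.895628×0.016 = 0.014330
Normalizer over all consistent configurations: 0.757274×0.984 + 0.895628×0.016 = 0.759488
P(genuine neutron-flux excursion | scram, stuck control-rod sensor, coolant-flow transient) = 0.014330/0.759488 ≈ 0.019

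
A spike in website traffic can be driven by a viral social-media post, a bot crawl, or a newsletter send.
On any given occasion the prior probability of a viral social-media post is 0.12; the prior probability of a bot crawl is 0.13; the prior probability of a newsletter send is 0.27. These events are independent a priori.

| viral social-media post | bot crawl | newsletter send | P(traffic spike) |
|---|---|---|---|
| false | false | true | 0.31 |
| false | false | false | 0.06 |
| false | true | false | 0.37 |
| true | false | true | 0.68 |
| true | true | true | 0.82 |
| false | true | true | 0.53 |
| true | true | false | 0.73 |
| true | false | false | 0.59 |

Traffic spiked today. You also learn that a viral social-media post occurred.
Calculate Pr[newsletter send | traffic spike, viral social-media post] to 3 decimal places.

By total probability over the 4 (bot crawl, newsletter send) configurations:
  P(traffic spike | viral social-media post) = 0.59×0.87×0.73 + 0.68×0.87×0.27 + 0.73×0.13×0.73 + 0.82×0.13×0.27
        = 0.374709 + 0.159732 + 0.069277 + 0.028782 = 0.632500
The terms with newsletter send present sum to 0.188514, so
  P(newsletter send | traffic spike, viral social-media post) = 0.188514 / 0.632500 ≈ 0.298

Pr[newsletter send | traffic spike, viral social-media post] ≈ 0.298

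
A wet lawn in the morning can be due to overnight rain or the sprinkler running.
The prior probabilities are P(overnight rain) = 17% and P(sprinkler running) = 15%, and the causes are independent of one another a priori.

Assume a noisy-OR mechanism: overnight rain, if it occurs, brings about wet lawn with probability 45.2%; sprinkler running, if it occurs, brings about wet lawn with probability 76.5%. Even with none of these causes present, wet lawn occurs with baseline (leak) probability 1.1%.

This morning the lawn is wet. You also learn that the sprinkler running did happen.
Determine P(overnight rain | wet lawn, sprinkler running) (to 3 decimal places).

Under noisy-OR, P(wet lawn | causes) = 1 − (1−0.011)·∏(1−qᵢ) over the active causes.
P(wet lawn | sprinkler running) = 0.767585*0.83 + 0.872637*0.17 = 0.637096 + 0.148348 = 0.785444
Of this, 0.148348 comes from 0.872637*0.17 (the overnight rain=true cases).
Hence the posterior is 0.148348/0.785444 ≈ 0.189.

P(overnight rain | wet lawn, sprinkler running) ≈ 0.189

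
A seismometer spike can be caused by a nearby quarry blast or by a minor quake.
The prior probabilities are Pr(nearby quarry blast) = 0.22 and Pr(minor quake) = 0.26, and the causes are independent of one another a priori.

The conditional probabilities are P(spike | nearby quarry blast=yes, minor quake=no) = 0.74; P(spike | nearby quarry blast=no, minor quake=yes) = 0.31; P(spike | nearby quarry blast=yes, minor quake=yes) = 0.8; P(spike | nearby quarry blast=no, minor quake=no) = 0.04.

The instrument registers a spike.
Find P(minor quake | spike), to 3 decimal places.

By total probability over the 4 (nearby quarry blast, minor quake) configurations:
  P(spike) = 0.04×0.78×0.74 + 0.31×0.78×0.26 + 0.74×0.22×0.74 + 0.8×0.22×0.26
        = 0.023088 + 0.062868 + 0.120472 + 0.045760 = 0.252188
The terms with minor quake present sum to 0.108628, so
  P(minor quake | spike) = 0.108628 / 0.252188 ≈ 0.431

P(minor quake | spike) ≈ 0.431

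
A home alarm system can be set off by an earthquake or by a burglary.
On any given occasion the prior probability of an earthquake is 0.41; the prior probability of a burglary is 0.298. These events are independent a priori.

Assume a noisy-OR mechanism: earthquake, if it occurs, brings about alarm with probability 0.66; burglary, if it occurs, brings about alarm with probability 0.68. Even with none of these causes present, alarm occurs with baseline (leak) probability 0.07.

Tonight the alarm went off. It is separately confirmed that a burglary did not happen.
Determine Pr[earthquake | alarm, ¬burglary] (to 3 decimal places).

Under noisy-OR, P(alarm | causes) = 1 − (1−0.07)·∏(1−qᵢ) over the active causes.
P(alarm | ¬burglary) = 0.07·0.59 + 0.6838·0.41 = 0.041300 + 0.280358 = 0.321658
Restricting to configurations with earthquake present: 0.6838·0.41 = 0.280358.
Hence the posterior is 0.280358/0.321658 ≈ 0.872.

Pr[earthquake | alarm, ¬burglary] ≈ 0.872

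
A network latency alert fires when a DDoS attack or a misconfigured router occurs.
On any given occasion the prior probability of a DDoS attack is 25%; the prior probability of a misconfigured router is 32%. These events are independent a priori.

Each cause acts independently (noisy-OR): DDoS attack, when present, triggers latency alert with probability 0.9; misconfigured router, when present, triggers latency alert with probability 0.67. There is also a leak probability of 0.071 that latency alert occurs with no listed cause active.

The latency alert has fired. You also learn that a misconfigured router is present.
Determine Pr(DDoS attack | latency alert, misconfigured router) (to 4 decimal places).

Pr(DDoS attack | latency alert, misconfigured router) ≈ 0.3179

Under noisy-OR, P(latency alert | causes) = 1 − (1−0.071)·∏(1−qᵢ) over the active causes.
For the numerator, keep only DDoS attack=true terms: 0.969343×0.25 = 0.242336
The normalizing constant is 0.69343×0.75 + 0.969343×0.25 = 0.762408
Posterior = 0.242336 / 0.762408 ≈ 0.3179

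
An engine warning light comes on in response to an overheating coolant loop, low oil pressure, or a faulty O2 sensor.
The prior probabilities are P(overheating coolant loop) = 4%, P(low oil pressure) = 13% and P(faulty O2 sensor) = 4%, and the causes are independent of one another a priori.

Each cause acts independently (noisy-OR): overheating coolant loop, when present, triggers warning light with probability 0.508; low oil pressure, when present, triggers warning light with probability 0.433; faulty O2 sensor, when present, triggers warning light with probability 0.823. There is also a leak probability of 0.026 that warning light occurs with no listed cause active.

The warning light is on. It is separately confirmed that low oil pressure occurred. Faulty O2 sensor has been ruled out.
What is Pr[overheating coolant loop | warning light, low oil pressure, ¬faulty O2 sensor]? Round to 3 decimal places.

Under noisy-OR, P(warning light | causes) = 1 − (1−0.026)·∏(1−qᵢ) over the active causes.
P(warning light | low oil pressure, ¬faulty O2 sensor) = 0.447742*0.96 + 0.728289*0.04 = 0.429832 + 0.029132 = 0.458964
The overheating coolant loop-present share is 0.728289*0.04 = 0.029132.
P(overheating coolant loop | warning light, low oil pressure, ¬faulty O2 sensor) = 0.029132 / 0.458964 ≈ 0.063

Pr[overheating coolant loop | warning light, low oil pressure, ¬faulty O2 sensor] ≈ 0.063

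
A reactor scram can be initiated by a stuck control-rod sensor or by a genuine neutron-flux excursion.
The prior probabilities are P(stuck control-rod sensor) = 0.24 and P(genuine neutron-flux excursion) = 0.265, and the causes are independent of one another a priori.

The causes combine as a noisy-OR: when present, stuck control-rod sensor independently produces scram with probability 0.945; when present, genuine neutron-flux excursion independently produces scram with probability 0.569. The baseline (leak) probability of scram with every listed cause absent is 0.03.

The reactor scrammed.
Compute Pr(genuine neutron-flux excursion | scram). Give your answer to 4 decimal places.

Under noisy-OR, P(scram | causes) = 1 − (1−0.03)·∏(1−qᵢ) over the active causes.
Numerator (weight on configurations with genuine neutron-flux excursion): 0.117201 + 0.062138 = 0.179339
The normalizing constant is 0.03·0.76·0.735 + 0.58193·0.76·0.265 + 0.94665·0.24·0.735 + 0.977006·0.24·0.265 = 0.363086
P(genuine neutron-flux excursion | scram) = 0.179339/0.363086 ≈ 0.4939

Pr(genuine neutron-flux excursion | scram) ≈ 0.4939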